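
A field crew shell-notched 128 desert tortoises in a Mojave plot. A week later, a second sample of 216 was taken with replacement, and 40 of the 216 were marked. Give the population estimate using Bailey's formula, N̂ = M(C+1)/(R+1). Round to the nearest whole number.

N ≈ 677

N̂ = 128·(216+1)/(40+1) = 128·217/41 = 27776/41 ≈ 677.46 → 677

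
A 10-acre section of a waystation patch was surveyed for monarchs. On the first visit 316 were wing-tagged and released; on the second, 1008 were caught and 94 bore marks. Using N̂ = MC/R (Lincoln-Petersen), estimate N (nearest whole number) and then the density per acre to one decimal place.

N̂ = 316·1008/94 = 318528/94 ≈ 3388.6 → 3389
Density = N̂ / area = 3389 / 10 ≈ 338.90 → 338.9 per acre

density ≈ 338.9 monarchs per acre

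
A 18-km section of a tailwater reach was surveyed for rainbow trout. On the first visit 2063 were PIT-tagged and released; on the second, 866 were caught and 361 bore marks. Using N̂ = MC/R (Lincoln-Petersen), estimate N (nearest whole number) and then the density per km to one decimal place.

N̂ = 2063·866/361 = 1786558/361 ≈ 4948.9 → 4949
Density = N̂ / area = 4949 / 18 ≈ 274.94 → 274.9 per km

density ≈ 274.9 rainbow trout per km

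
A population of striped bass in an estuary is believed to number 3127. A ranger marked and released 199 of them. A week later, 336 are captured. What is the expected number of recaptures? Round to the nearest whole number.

expected recaptures ≈ 21

Expected recaptures E[R] = M·C / N.
E[R] = 199 × 336 / 3127 = 66864 / 3127 ≈ 21.4 → 21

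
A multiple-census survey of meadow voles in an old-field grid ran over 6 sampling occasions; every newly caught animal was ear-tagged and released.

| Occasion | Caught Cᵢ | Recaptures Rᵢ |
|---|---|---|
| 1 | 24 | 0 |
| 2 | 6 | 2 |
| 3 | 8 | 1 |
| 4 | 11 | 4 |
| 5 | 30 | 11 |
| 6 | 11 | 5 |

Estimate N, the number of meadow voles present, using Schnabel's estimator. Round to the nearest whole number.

Marked at large before each occasion: Mᵢ = Σⱼ<ᵢ (Cⱼ − Rⱼ) → M1=0, M2=24, M3=28, M4=35, M5=42, M6=61
Σ MᵢCᵢ = 0·24 + 24·6 + 28·8 + 35·11 + 42·30 + 61·11 = 0 + 144 + 224 + 385 + 1260 + 671 = 2684
Σ Rᵢ = 0 + 2 + 1 + 4 + 11 + 5 = 23
N̂ = 2684 / 23 ≈ 116.7 → 117

N ≈ 117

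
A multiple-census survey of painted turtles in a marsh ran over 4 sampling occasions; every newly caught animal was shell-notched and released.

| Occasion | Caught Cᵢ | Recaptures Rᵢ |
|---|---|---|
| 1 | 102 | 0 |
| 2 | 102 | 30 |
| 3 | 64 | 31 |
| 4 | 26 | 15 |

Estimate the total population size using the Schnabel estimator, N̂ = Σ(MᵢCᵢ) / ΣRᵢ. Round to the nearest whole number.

N ≈ 354

Marked at large before each occasion: Mᵢ = Σⱼ<ᵢ (Cⱼ − Rⱼ) → M1=0, M2=102, M3=174, M4=207
Σ MᵢCᵢ = 0·102 + 102·102 + 174·64 + 207·26 = 0 + 10404 + 11136 + 5382 = 26922
Σ Rᵢ = 0 + 30 + 31 + 15 = 76
N̂ = 26922 / 76 ≈ 354.2 → 354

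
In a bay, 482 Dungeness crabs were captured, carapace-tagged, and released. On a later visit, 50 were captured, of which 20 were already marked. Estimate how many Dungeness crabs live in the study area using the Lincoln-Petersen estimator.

N = 1205

If marked individuals mix randomly, R/C ≈ M/N, giving N ≈ M·C/R.
N = (482 × 50) / 20 = 24100 / 20 = 1205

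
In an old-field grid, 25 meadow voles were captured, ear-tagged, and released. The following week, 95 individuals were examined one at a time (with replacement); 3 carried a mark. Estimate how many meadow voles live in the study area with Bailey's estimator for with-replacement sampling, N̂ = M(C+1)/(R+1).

N̂ = 25·(95+1)/(3+1) = 25·96/4 = 2400/4 = 600

N = 600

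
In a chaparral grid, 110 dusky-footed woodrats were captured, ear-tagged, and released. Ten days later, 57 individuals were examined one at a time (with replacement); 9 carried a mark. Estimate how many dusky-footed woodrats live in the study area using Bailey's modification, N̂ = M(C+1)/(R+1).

N̂ = 110·(57+1)/(9+1) = 110·58/10 = 6380/10 = 638

N = 638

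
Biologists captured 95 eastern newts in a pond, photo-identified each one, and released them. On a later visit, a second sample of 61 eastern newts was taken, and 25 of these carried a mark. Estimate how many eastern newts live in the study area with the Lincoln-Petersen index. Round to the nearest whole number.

N ≈ 232

N = (95 × 61) / 25 = 5795 / 25 ≈ 231.8 → 232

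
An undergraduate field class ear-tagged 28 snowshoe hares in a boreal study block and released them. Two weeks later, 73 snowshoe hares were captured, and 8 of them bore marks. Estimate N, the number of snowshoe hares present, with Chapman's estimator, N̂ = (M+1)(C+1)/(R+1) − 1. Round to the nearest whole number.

N̂ = (28+1)(73+1)/(8+1) − 1 = 29·74/9 − 1
= 2146/9 − 1 ≈ 238.4 − 1 ≈ 237.4 → 237

N ≈ 237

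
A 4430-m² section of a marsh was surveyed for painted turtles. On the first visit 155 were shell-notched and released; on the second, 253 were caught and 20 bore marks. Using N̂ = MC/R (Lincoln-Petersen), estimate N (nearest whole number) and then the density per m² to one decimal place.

density ≈ 0.4 painted turtles per m²

N̂ = 155·253/20 = 39215/20 ≈ 1960.8 → 1961
Density = N̂ / area = 1961 / 4430 ≈ 0.44 → 0.4 per m²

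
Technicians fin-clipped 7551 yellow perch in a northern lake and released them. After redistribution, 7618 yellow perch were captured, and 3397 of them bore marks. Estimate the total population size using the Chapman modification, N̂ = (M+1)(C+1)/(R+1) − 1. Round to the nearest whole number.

N̂ = (7551+1)(7618+1)/(3397+1) − 1 = 7552·7619/3398 − 1
= 57538688/3398 − 1 ≈ 16933.1 − 1 ≈ 16932.1 → 16932

N ≈ 16,932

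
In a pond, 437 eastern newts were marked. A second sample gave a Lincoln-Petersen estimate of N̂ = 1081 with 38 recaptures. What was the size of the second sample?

C = 94

From N = M·C/R: C = N·R / M = 1081·38 / 437 = 41078 / 437 = 94.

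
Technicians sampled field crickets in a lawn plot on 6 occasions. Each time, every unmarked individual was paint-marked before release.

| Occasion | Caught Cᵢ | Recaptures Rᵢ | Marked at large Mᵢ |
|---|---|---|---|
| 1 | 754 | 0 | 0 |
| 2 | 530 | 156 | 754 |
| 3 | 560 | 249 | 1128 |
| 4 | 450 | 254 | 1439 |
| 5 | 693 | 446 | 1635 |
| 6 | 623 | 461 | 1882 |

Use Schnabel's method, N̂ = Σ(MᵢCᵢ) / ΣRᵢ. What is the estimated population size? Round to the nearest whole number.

Σ MᵢCᵢ = 0·754 + 754·530 + 1128·560 + 1439·450 + 1635·693 + 1882·623 = 0 + 399620 + 631680 + 647550 + 1133055 + 1172486 = 3984391
Σ Rᵢ = 0 + 156 + 249 + 254 + 446 + 461 = 1566
N̂ = 3984391 / 1566 ≈ 2544.3 → 2544

N ≈ 2544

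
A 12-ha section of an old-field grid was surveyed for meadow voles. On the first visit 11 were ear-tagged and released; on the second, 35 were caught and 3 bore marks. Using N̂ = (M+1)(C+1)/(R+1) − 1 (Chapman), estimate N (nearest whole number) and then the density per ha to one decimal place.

density ≈ 8.9 meadow voles per ha

N̂ = 12·36/4 − 1 = 432/4 − 1 = 107
Density = N̂ / area = 107 / 12 ≈ 8.92 → 8.9 per ha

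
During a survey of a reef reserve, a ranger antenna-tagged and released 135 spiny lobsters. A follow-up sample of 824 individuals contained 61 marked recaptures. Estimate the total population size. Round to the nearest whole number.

N ≈ 1824

N = (135 × 824) / 61 = 111240 / 61 ≈ 1823.6 → 1824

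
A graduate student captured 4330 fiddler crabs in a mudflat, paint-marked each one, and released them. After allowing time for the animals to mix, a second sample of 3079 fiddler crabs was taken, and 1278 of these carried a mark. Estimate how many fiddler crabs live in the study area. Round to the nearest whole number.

N = (4330 × 3079) / 1278 = 13332070 / 1278 ≈ 10432.0 → 10432

N ≈ 10,432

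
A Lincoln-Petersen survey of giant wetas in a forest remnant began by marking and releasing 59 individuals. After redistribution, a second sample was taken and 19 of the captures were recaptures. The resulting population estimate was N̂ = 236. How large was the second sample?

From N = M·C/R: C = N·R / M = 236·19 / 59 = 4484 / 59 = 76.

C = 76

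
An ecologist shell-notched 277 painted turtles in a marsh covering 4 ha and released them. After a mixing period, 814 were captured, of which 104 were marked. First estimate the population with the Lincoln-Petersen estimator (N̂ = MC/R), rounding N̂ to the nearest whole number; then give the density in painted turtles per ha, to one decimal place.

density ≈ 542.0 painted turtles per ha

N̂ = 277·814/104 = 225478/104 ≈ 2168.1 → 2168
Density = N̂ / area = 2168 / 4 = 542.0 per ha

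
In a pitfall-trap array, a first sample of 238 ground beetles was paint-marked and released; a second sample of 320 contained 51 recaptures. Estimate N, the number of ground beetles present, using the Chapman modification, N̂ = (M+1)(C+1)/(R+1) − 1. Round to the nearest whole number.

N̂ = (238+1)(320+1)/(51+1) − 1 = 239·321/52 − 1
= 76719/52 − 1 ≈ 1475.4 − 1 ≈ 1474.4 → 1474

N ≈ 1474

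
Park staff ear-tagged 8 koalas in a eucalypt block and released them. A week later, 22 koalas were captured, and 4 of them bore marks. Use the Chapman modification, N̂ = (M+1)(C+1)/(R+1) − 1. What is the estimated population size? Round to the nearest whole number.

N̂ = (8+1)(22+1)/(4+1) − 1 = 9·23/5 − 1
= 207/5 − 1 ≈ 41.4 − 1 ≈ 40.4 → 40

N ≈ 40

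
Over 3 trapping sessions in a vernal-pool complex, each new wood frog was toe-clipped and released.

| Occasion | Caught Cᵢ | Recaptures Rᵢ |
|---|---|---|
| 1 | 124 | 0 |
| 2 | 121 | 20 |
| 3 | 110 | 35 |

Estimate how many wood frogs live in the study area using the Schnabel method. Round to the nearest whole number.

Marked at large before each occasion: Mᵢ = Σⱼ<ᵢ (Cⱼ − Rⱼ) → M1=0, M2=124, M3=225
Σ MᵢCᵢ = 0·124 + 124·121 + 225·110 = 0 + 15004 + 24750 = 39754
Σ Rᵢ = 0 + 20 + 35 = 55
N̂ = 39754 / 55 ≈ 722.8 → 723

N ≈ 723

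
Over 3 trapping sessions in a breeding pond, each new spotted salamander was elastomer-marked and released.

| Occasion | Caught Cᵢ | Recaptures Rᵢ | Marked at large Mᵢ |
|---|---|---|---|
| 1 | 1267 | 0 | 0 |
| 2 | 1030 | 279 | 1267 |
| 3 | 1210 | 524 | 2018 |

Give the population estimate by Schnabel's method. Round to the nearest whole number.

Σ MᵢCᵢ = 0·1267 + 1267·1030 + 2018·1210 = 0 + 1305010 + 2441780 = 3746790
Σ Rᵢ = 0 + 279 + 524 = 803
N̂ = 3746790 / 803 ≈ 4666.0 → 4666

N ≈ 4666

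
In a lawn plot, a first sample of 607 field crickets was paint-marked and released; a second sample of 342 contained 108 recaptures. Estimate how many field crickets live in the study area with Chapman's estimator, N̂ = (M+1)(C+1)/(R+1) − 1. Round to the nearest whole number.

N ≈ 1912

N̂ = (607+1)(342+1)/(108+1) − 1 = 608·343/109 − 1
= 208544/109 − 1 ≈ 1913.2 − 1 ≈ 1912.2 → 1912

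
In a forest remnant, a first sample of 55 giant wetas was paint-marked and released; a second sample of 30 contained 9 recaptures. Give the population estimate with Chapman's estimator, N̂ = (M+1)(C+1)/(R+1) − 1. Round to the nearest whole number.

N̂ = (55+1)(30+1)/(9+1) − 1 = 56·31/10 − 1
= 1736/10 − 1 ≈ 173.6 − 1 ≈ 172.6 → 173

N ≈ 173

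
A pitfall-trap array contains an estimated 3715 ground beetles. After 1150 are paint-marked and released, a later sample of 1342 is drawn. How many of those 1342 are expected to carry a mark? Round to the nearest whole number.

expected recaptures ≈ 415

The marked fraction of the population is 1150/3715, so in a sample of 1342 expect C·(M/N) marked.
E[R] = 1150 × 1342 / 3715 = 1543300 / 3715 ≈ 415.4 → 415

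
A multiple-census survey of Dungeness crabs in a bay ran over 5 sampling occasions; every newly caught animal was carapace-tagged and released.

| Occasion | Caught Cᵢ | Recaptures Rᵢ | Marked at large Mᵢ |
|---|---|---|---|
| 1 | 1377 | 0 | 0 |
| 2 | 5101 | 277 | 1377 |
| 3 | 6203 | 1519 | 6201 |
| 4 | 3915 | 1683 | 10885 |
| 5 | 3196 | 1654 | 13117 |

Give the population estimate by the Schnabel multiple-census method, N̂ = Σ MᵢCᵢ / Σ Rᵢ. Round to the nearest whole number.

N ≈ 25,331

Σ MᵢCᵢ = 0·1377 + 1377·5101 + 6201·6203 + 10885·3915 + 13117·3196 = 0 + 7024077 + 38464803 + 42614775 + 41921932 = 130025587
Σ Rᵢ = 0 + 277 + 1519 + 1683 + 1654 = 5133
N̂ = 130025587 / 5133 ≈ 25331.3 → 25331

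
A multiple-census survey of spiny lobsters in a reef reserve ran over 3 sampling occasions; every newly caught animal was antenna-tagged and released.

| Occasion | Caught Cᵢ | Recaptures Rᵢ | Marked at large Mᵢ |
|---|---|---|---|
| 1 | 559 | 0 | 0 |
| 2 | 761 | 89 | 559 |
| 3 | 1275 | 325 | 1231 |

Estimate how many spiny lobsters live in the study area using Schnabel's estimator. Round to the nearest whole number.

Σ MᵢCᵢ = 0·559 + 559·761 + 1231·1275 = 0 + 425399 + 1569525 = 1994924
Σ Rᵢ = 0 + 89 + 325 = 414
N̂ = 1994924 / 414 ≈ 4818.7 → 4819

N ≈ 4819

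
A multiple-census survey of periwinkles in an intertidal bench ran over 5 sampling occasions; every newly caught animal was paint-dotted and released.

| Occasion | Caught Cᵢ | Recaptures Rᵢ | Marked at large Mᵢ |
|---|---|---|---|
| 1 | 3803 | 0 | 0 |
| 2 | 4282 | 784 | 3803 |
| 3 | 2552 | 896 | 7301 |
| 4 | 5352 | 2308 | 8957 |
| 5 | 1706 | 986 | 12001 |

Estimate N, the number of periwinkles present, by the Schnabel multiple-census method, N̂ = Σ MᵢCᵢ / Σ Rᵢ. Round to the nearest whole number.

Σ MᵢCᵢ = 0·3803 + 3803·4282 + 7301·2552 + 8957·5352 + 12001·1706 = 0 + 16284446 + 18632152 + 47937864 + 20473706 = 103328168
Σ Rᵢ = 0 + 784 + 896 + 2308 + 986 = 4974
N̂ = 103328168 / 4974 ≈ 20773.7 → 20774

N ≈ 20,774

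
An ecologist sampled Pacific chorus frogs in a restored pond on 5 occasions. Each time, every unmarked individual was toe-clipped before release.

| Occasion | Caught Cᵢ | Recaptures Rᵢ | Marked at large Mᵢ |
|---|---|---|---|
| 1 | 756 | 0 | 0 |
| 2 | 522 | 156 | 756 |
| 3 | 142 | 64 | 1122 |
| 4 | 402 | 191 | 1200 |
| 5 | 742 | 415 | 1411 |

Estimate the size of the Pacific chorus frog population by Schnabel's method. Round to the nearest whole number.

N ≈ 2522

Σ MᵢCᵢ = 0·756 + 756·522 + 1122·142 + 1200·402 + 1411·742 = 0 + 394632 + 159324 + 482400 + 1046962 = 2083318
Σ Rᵢ = 0 + 156 + 64 + 191 + 415 = 826
N̂ = 2083318 / 826 ≈ 2522.2 → 2522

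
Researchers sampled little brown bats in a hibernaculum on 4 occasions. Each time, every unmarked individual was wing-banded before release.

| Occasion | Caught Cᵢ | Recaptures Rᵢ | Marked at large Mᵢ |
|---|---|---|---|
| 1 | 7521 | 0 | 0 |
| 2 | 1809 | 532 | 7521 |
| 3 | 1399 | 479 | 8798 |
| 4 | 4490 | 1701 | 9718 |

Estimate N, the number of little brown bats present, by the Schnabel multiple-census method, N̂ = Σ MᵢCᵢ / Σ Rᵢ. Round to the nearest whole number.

N ≈ 25,644

Σ MᵢCᵢ = 0·7521 + 7521·1809 + 8798·1399 + 9718·4490 = 0 + 13605489 + 12308402 + 43633820 = 69547711
Σ Rᵢ = 0 + 532 + 479 + 1701 = 2712
N̂ = 69547711 / 2712 ≈ 25644.4 → 25644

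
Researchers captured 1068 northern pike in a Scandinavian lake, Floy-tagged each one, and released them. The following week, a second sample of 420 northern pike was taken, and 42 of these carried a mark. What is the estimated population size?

N = 10,680

The marked fraction in the recapture sample should equal the marked fraction in the population: 42/420 = 1068/N.
N = (1068 × 420) / 42 = 448560 / 42 = 10680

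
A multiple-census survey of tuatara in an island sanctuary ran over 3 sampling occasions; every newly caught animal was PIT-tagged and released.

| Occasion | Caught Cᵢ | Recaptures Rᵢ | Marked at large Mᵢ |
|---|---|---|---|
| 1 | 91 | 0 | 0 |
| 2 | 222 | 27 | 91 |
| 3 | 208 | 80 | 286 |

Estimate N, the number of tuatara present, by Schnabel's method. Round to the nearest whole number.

Σ MᵢCᵢ = 0·91 + 91·222 + 286·208 = 0 + 20202 + 59488 = 79690
Σ Rᵢ = 0 + 27 + 80 = 107
N̂ = 79690 / 107 ≈ 744.8 → 745

N ≈ 745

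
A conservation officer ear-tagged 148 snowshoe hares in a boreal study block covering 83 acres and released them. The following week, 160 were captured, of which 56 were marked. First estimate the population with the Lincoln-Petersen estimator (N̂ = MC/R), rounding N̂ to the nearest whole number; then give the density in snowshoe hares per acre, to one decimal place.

N̂ = 148·160/56 = 23680/56 ≈ 422.9 → 423
Density = N̂ / area = 423 / 83 ≈ 5.10 → 5.1 per acre

density ≈ 5.1 snowshoe hares per acre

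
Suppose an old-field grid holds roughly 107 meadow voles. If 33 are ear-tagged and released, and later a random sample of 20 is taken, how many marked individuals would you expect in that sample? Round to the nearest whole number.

expected recaptures ≈ 6

Expected recaptures E[R] = M·C / N.
E[R] = 33 × 20 / 107 = 660 / 107 ≈ 6.2 → 6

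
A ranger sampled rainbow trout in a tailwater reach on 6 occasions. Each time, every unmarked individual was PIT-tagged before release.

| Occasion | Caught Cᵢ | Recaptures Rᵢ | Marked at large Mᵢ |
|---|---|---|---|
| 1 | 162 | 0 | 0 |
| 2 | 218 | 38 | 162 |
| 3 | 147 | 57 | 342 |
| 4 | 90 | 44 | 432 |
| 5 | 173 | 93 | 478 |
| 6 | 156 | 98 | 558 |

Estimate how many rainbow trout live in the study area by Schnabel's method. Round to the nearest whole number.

Σ MᵢCᵢ = 0·162 + 162·218 + 342·147 + 432·90 + 478·173 + 558·156 = 0 + 35316 + 50274 + 38880 + 82694 + 87048 = 294212
Σ Rᵢ = 0 + 38 + 57 + 44 + 93 + 98 = 330
N̂ = 294212 / 330 ≈ 891.6 → 892

N ≈ 892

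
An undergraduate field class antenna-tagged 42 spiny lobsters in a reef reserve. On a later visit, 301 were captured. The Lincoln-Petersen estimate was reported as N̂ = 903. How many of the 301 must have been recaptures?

R = 14

From N = M·C/R: R = M·C / N = 42·301 / 903 = 12642 / 903 = 14.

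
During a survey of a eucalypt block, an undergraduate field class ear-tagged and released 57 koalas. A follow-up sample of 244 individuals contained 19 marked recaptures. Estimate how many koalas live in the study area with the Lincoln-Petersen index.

N = 732

The marked fraction in the recapture sample should equal the marked fraction in the population: 19/244 = 57/N.
N = (57 × 244) / 19 = 13908 / 19 = 732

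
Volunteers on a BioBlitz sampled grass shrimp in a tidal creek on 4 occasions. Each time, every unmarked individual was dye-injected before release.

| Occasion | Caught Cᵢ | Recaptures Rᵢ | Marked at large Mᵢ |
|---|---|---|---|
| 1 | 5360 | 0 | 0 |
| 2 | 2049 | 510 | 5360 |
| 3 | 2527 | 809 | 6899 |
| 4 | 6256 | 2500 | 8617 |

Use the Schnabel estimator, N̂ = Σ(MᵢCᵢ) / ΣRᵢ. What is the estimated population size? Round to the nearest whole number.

N ≈ 21,557

Σ MᵢCᵢ = 0·5360 + 5360·2049 + 6899·2527 + 8617·6256 = 0 + 10982640 + 17433773 + 53907952 = 82324365
Σ Rᵢ = 0 + 510 + 809 + 2500 = 3819
N̂ = 82324365 / 3819 ≈ 21556.5 → 21557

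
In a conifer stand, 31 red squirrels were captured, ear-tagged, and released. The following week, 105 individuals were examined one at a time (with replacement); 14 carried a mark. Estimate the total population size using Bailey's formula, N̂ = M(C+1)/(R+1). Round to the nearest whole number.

N̂ = 31·(105+1)/(14+1) = 31·106/15 = 3286/15 ≈ 219.1 → 219

N ≈ 219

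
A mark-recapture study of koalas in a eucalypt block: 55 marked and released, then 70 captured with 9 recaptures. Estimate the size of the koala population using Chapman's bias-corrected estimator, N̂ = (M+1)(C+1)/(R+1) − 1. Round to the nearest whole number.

N̂ = (55+1)(70+1)/(9+1) − 1 = 56·71/10 − 1
= 3976/10 − 1 ≈ 397.6 − 1 ≈ 396.6 → 397

N ≈ 397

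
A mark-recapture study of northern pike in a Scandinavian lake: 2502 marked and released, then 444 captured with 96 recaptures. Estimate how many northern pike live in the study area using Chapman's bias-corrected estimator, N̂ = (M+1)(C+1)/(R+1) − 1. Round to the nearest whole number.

N̂ = (2502+1)(444+1)/(96+1) − 1 = 2503·445/97 − 1
= 1113835/97 − 1 ≈ 11482.8 − 1 ≈ 11481.8 → 11482

N ≈ 11,482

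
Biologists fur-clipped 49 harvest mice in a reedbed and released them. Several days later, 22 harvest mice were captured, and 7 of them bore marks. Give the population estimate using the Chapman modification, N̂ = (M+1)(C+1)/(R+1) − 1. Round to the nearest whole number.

N̂ = (49+1)(22+1)/(7+1) − 1 = 50·23/8 − 1
= 1150/8 − 1 ≈ 143.8 − 1 ≈ 142.8 → 143

N ≈ 143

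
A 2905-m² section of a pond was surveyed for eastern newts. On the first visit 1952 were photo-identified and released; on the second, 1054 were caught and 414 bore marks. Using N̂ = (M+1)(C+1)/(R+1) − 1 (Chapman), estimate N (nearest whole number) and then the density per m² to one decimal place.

density ≈ 1.7 eastern newts per m²

N̂ = 1953·1055/415 − 1 = 2060415/415 − 1 ≈ 4963.9 → 4964
Density = N̂ / area = 4964 / 2905 ≈ 1.71 → 1.7 per m²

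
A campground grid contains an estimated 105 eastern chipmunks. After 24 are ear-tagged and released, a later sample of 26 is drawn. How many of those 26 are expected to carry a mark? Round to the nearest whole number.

The marked fraction of the population is 24/105, so in a sample of 26 expect C·(M/N) marked.
E[R] = 24 × 26 / 105 = 624 / 105 ≈ 5.9 → 6

expected recaptures ≈ 6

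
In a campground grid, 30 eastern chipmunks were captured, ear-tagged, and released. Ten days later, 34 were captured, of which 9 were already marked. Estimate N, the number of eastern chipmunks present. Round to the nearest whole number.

N = (30 × 34) / 9 = 1020 / 9 ≈ 113.3 → 113

N ≈ 113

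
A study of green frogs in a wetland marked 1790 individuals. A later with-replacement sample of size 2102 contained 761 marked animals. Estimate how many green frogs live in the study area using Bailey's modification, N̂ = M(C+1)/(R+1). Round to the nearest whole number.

N ≈ 4940

N̂ = 1790·(2102+1)/(761+1) = 1790·2103/762 = 3764370/762 ≈ 4940.1 → 4940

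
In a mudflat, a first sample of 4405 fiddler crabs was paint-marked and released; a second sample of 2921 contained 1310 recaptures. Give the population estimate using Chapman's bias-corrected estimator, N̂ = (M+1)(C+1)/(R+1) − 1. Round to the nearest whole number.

N ≈ 9819

N̂ = (4405+1)(2921+1)/(1310+1) − 1 = 4406·2922/1311 − 1
= 12874332/1311 − 1 ≈ 9820.2 − 1 ≈ 9819.2 → 9819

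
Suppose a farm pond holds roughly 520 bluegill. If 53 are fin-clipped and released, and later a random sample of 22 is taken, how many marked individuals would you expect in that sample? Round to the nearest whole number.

expected recaptures ≈ 2

Expected recaptures E[R] = M·C / N.
E[R] = 53 × 22 / 520 = 1166 / 520 ≈ 2.2 → 2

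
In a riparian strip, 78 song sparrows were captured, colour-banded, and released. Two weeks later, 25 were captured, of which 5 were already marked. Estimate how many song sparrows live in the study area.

Lincoln-Petersen assumes M/N = R/C, so N = M·C / R.
N = (78 × 25) / 5 = 1950 / 5 = 390

N = 390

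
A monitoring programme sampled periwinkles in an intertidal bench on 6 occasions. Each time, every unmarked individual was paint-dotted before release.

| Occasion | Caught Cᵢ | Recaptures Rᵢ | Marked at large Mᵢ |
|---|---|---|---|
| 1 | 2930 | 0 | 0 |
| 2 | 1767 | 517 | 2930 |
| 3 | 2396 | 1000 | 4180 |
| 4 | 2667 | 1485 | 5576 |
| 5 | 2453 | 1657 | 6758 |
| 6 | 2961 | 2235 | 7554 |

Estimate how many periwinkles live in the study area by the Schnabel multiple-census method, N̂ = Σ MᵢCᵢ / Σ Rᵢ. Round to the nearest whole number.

N ≈ 10,010

Σ MᵢCᵢ = 0·2930 + 2930·1767 + 4180·2396 + 5576·2667 + 6758·2453 + 7554·2961 = 0 + 5177310 + 10015280 + 14871192 + 16577374 + 22367394 = 69008550
Σ Rᵢ = 0 + 517 + 1000 + 1485 + 1657 + 2235 = 6894
N̂ = 69008550 / 6894 ≈ 10009.9 → 10010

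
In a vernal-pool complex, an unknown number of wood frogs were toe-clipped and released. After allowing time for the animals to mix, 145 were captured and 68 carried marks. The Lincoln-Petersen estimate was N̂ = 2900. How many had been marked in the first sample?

From N = M·C/R: M = N·R / C = 2900·68 / 145 = 197200 / 145 = 1360.

M = 1360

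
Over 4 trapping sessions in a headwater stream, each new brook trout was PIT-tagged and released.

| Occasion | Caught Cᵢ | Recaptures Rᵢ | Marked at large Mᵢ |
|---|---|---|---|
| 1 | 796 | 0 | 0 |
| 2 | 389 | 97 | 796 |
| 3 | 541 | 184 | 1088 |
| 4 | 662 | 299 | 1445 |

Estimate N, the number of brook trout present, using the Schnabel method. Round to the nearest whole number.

N ≈ 3198

Σ MᵢCᵢ = 0·796 + 796·389 + 1088·541 + 1445·662 = 0 + 309644 + 588608 + 956590 = 1854842
Σ Rᵢ = 0 + 97 + 184 + 299 = 580
N̂ = 1854842 / 580 ≈ 3198.0 → 3198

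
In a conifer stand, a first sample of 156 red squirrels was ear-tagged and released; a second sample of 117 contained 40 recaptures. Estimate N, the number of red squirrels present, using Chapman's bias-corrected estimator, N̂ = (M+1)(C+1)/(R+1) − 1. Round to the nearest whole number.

N ≈ 451

N̂ = (156+1)(117+1)/(40+1) − 1 = 157·118/41 − 1
= 18526/41 − 1 ≈ 451.9 − 1 ≈ 450.9 → 451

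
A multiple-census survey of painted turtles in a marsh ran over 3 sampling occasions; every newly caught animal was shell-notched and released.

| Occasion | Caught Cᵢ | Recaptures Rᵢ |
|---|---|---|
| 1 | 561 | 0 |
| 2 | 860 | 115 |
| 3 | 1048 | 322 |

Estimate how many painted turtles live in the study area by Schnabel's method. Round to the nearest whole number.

N ≈ 4236

Marked at large before each occasion: Mᵢ = Σⱼ<ᵢ (Cⱼ − Rⱼ) → M1=0, M2=561, M3=1306
Σ MᵢCᵢ = 0·561 + 561·860 + 1306·1048 = 0 + 482460 + 1368688 = 1851148
Σ Rᵢ = 0 + 115 + 322 = 437
N̂ = 1851148 / 437 ≈ 4236.0 → 4236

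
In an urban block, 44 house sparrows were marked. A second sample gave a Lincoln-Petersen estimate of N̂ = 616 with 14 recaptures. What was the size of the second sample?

From N = M·C/R: C = N·R / M = 616·14 / 44 = 8624 / 44 = 196.

C = 196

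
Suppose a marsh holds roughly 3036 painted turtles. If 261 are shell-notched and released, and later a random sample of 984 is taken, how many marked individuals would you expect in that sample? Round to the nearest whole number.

expected recaptures ≈ 85

Expected recaptures E[R] = M·C / N.
E[R] = 261 × 984 / 3036 = 256824 / 3036 ≈ 84.6 → 85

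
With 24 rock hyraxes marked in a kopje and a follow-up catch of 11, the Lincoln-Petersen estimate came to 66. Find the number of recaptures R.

From N = M·C/R: R = M·C / N = 24·11 / 66 = 264 / 66 = 4.

R = 4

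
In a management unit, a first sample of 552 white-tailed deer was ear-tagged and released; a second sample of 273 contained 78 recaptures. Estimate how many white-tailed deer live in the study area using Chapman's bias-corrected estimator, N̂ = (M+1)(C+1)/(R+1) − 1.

N̂ = (552+1)(273+1)/(78+1) − 1 = 553·274/79 − 1
= 151522/79 − 1 = 1918 − 1 = 1917

N = 1917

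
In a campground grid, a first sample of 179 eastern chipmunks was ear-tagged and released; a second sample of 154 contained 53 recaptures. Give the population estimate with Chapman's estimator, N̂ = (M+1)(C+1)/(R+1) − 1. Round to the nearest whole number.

N ≈ 516

N̂ = (179+1)(154+1)/(53+1) − 1 = 180·155/54 − 1
= 27900/54 − 1 ≈ 516.7 − 1 ≈ 515.7 → 516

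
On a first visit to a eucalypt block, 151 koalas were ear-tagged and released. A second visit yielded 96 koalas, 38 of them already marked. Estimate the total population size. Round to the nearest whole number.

N ≈ 381

N = (151 × 96) / 38 = 14496 / 38 ≈ 381.47 → 381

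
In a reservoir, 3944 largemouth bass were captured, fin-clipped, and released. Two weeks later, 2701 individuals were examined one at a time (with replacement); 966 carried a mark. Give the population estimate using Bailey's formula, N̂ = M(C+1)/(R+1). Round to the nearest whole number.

N̂ = 3944·(2701+1)/(966+1) = 3944·2702/967 = 10656688/967 ≈ 11020.4 → 11020

N ≈ 11,020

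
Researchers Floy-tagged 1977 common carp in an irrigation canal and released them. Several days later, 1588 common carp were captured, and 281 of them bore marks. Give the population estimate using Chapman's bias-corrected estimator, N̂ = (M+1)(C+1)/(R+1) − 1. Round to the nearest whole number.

N̂ = (1977+1)(1588+1)/(281+1) − 1 = 1978·1589/282 − 1
= 3143042/282 − 1 ≈ 11145.5 − 1 ≈ 11144.5 → 11145

N ≈ 11,145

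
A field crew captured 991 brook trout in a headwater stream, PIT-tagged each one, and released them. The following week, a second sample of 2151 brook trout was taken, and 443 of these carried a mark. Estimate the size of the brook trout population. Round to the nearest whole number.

N ≈ 4812

N = (991 × 2151) / 443 = 2131641 / 443 ≈ 4811.8 → 4812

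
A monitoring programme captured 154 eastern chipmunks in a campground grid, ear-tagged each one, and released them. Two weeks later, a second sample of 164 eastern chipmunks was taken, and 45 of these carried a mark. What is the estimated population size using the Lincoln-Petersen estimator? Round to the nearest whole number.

N ≈ 561

If marked individuals mix randomly, R/C ≈ M/N, giving N ≈ M·C/R.
N = (154 × 164) / 45 = 25256 / 45 ≈ 561.2 → 561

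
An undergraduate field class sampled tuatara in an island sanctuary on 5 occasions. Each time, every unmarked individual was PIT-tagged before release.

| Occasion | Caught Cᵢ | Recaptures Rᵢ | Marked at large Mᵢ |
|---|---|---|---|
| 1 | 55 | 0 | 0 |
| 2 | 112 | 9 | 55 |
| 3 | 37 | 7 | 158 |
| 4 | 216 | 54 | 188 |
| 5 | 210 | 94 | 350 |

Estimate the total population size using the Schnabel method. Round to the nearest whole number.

N ≈ 769

Σ MᵢCᵢ = 0·55 + 55·112 + 158·37 + 188·216 + 350·210 = 0 + 6160 + 5846 + 40608 + 73500 = 126114
Σ Rᵢ = 0 + 9 + 7 + 54 + 94 = 164
N̂ = 126114 / 164 ≈ 769.0 → 769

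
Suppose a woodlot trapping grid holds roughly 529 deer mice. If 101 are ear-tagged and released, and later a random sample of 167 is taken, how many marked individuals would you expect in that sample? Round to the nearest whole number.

expected recaptures ≈ 32

Expected recaptures E[R] = M·C / N.
E[R] = 101 × 167 / 529 = 16867 / 529 ≈ 31.9 → 32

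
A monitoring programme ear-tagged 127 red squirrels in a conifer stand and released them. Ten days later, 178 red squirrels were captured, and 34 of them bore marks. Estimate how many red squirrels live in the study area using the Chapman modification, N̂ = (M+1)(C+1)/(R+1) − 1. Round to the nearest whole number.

N ≈ 654

N̂ = (127+1)(178+1)/(34+1) − 1 = 128·179/35 − 1
= 22912/35 − 1 ≈ 654.6 − 1 ≈ 653.6 → 654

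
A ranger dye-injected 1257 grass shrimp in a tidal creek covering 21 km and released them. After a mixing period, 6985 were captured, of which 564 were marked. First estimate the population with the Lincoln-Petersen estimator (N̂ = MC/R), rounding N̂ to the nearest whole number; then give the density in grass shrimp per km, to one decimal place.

N̂ = 1257·6985/564 = 8780145/564 ≈ 15567.6 → 15568
Density = N̂ / area = 15568 / 21 ≈ 741.33 → 741.3 per km

density ≈ 741.3 grass shrimp per km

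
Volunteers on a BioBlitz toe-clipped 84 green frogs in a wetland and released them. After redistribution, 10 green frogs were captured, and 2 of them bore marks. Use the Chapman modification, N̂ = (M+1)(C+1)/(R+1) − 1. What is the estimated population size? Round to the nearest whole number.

N ≈ 311

N̂ = (84+1)(10+1)/(2+1) − 1 = 85·11/3 − 1
= 935/3 − 1 ≈ 311.7 − 1 ≈ 310.7 → 311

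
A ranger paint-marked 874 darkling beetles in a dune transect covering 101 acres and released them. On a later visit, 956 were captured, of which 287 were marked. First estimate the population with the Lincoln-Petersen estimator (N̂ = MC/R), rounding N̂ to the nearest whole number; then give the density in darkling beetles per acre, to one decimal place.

density ≈ 28.8 darkling beetles per acre

N̂ = 874·956/287 = 835544/287 ≈ 2911.3 → 2911
Density = N̂ / area = 2911 / 101 ≈ 28.82 → 28.8 per acre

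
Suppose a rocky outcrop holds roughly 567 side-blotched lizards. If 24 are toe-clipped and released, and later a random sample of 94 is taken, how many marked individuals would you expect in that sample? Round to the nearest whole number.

The marked fraction of the population is 24/567, so in a sample of 94 expect C·(M/N) marked.
E[R] = 24 × 94 / 567 = 2256 / 567 ≈ 4.0 → 4

expected recaptures ≈ 4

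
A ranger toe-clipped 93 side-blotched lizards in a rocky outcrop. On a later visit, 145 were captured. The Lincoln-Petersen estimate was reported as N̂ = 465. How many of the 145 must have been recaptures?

R = 29

From N = M·C/R: R = M·C / N = 93·145 / 465 = 13485 / 465 = 29.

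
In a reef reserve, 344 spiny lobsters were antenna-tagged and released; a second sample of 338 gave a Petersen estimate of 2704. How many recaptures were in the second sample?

From N = M·C/R: R = M·C / N = 344·338 / 2704 = 116272 / 2704 = 43.

R = 43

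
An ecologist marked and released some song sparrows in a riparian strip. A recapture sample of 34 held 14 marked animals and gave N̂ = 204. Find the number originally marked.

From N = M·C/R: M = N·R / C = 204·14 / 34 = 2856 / 34 = 84.

M = 84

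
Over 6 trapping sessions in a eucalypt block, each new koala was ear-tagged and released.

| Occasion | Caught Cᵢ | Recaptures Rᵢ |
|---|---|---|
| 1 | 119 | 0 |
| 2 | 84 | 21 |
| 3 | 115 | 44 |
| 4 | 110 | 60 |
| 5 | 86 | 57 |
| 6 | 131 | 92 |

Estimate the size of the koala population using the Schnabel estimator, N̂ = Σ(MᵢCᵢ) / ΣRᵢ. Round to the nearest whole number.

Marked at large before each occasion: Mᵢ = Σⱼ<ᵢ (Cⱼ − Rⱼ) → M1=0, M2=119, M3=182, M4=253, M5=303, M6=332
Σ MᵢCᵢ = 0·119 + 119·84 + 182·115 + 253·110 + 303·86 + 332·131 = 0 + 9996 + 20930 + 27830 + 26058 + 43492 = 128306
Σ Rᵢ = 0 + 21 + 44 + 60 + 57 + 92 = 274
N̂ = 128306 / 274 ≈ 468.3 → 468

N ≈ 468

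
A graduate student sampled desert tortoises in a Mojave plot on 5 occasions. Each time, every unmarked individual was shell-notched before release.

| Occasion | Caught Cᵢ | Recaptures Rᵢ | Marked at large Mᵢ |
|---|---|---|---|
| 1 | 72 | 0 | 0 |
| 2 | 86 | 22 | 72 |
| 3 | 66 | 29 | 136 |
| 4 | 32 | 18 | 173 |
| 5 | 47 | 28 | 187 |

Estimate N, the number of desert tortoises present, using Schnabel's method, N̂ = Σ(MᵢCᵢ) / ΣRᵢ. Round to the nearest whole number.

N ≈ 304

Σ MᵢCᵢ = 0·72 + 72·86 + 136·66 + 173·32 + 187·47 = 0 + 6192 + 8976 + 5536 + 8789 = 29493
Σ Rᵢ = 0 + 22 + 29 + 18 + 28 = 97
N̂ = 29493 / 97 ≈ 304.1 → 304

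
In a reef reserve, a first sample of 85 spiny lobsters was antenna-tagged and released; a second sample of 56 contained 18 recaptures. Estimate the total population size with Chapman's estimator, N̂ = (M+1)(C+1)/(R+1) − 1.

N̂ = (85+1)(56+1)/(18+1) − 1 = 86·57/19 − 1
= 4902/19 − 1 = 258 − 1 = 257

N = 257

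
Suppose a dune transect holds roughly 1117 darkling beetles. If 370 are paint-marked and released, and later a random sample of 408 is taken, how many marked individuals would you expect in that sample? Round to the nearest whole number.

The marked fraction of the population is 370/1117, so in a sample of 408 expect C·(M/N) marked.
E[R] = 370 × 408 / 1117 = 150960 / 1117 ≈ 135.1 → 135

expected recaptures ≈ 135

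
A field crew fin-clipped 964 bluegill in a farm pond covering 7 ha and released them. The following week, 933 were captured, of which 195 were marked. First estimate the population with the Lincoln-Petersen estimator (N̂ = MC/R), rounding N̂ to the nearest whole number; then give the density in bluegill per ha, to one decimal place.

density ≈ 658.9 bluegill per ha

N̂ = 964·933/195 = 899412/195 ≈ 4612.4 → 4612
Density = N̂ / area = 4612 / 7 ≈ 658.86 → 658.9 per ha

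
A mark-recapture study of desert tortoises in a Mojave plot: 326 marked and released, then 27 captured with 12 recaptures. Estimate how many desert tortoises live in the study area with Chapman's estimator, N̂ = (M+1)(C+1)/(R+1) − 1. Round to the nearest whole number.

N ≈ 703

N̂ = (326+1)(27+1)/(12+1) − 1 = 327·28/13 − 1
= 9156/13 − 1 ≈ 704.3 − 1 ≈ 703.3 → 703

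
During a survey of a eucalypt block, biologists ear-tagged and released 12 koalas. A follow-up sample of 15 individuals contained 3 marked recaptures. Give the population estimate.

The marked fraction in the recapture sample should equal the marked fraction in the population: 3/15 = 12/N.
N = (12 × 15) / 3 = 180 / 3 = 60

N = 60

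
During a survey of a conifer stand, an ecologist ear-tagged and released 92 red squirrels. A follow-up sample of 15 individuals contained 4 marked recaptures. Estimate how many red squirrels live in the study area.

N = (92 × 15) / 4 = 1380 / 4 = 345

N = 345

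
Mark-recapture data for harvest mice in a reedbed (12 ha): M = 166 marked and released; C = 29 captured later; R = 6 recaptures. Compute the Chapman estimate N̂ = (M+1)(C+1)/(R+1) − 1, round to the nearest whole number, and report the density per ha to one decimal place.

density ≈ 59.6 harvest mice per ha

N̂ = 167·30/7 − 1 = 5010/7 − 1 ≈ 714.7 → 715
Density = N̂ / area = 715 / 12 ≈ 59.58 → 59.6 per ha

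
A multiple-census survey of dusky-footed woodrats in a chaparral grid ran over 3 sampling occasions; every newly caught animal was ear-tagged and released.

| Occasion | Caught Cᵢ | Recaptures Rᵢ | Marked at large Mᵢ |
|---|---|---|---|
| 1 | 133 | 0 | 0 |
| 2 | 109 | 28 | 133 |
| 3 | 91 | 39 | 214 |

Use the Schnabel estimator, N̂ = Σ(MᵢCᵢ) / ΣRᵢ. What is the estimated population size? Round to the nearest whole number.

Σ MᵢCᵢ = 0·133 + 133·109 + 214·91 = 0 + 14497 + 19474 = 33971
Σ Rᵢ = 0 + 28 + 39 = 67
N̂ = 33971 / 67 ≈ 507.0 → 507

N ≈ 507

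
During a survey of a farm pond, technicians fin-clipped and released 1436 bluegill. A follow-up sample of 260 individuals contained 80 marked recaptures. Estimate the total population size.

If marked individuals mix randomly, R/C ≈ M/N, giving N ≈ M·C/R.
N = (1436 × 260) / 80 = 373360 / 80 = 4667

N = 4667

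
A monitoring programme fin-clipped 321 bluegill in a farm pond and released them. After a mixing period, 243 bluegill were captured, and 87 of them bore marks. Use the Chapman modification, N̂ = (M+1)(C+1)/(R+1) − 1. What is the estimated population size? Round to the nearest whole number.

N ≈ 892

N̂ = (321+1)(243+1)/(87+1) − 1 = 322·244/88 − 1
= 78568/88 − 1 ≈ 892.8 − 1 ≈ 891.8 → 892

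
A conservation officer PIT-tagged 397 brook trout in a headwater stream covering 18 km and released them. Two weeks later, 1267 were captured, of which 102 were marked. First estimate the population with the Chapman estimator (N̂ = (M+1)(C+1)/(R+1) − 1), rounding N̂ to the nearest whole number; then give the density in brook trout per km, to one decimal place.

N̂ = 398·1268/103 − 1 = 504664/103 − 1 ≈ 4898.7 → 4899
Density = N̂ / area = 4899 / 18 ≈ 272.17 → 272.2 per km

density ≈ 272.2 brook trout per km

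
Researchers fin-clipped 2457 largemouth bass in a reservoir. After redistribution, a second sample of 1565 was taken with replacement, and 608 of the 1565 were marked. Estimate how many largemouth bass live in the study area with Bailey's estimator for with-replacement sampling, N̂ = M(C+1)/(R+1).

N̂ = 2457·(1565+1)/(608+1) = 2457·1566/609 = 3847662/609 = 6318

N = 6318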